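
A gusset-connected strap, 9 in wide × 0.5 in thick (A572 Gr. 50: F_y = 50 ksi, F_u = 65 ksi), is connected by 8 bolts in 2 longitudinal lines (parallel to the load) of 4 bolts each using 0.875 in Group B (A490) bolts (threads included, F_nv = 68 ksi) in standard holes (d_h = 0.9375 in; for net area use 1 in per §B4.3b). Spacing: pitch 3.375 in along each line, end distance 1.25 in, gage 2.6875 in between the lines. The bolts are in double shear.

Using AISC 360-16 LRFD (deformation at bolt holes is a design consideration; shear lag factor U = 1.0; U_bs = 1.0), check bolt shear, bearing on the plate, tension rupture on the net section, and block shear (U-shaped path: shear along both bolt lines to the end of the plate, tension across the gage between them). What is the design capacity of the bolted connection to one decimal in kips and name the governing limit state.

170.6 kips (net-section rupture governs)

Bolt shear: A_b = π(0.875)²/4 = 0.60132 in². φR_n = 0.75 × 68 × 0.60132 × 8 × 2 = 490.7 kips.
Bearing (0.5 in plate, F_u = 65 ksi): end bolts L_c = 1.25 − 0.9375/2 = 0.78125, R_n = min(1.2×0.78125×0.5×65, 2.4×0.875×0.5×65) = 30.469 kips/bolt; interior L_c = 3.375 − 0.9375 = 2.4375, R_n = 68.25 kips/bolt. φR_n = 0.75 × (2×30.469 + 6×68.25) = 352.8 kips.
Tension rupture (net): A_n = (9 − 2×1)×0.5 = 3.5 in² (U = 1.0, A_e = A_n). φR_n = 0.75 × 65 × 3.5 = 170.6 kips.
Block shear: shear path 2×[1.25+3×3.375] = 2×11.375 in, A_gv = 11.375, A_nv = 2×(11.375 − 3.5×1)×0.5 = 7.875 in²; tension across gage: (2.6875 − 1×1)×0.5 = 0.84375 in². R_n = min(0.6×65×7.875, 0.6×50×11.375) + 1.0×65×0.84375 = min(307.13, 341.25) + 54.844 = 361.97 kips. φR_n = 0.75 × 361.97 = 271.5 kips.
Governing: min(490.7, 352.8, 170.6, 271.5) = 170.6 kips → net-section rupture.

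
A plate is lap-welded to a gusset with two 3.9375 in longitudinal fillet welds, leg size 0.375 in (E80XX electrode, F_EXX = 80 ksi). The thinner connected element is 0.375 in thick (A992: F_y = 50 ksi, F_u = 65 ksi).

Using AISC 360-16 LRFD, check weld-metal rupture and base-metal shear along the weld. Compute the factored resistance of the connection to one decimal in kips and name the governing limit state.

75.2 kips (weld metal governs)

Weld metal: throat = 0.707×0.375 = 0.26513 in, L = 2×3.9375 = 7.875 in. φR_n = 0.75 × 0.6 × 80 × 0.26513 × 7.875 = 75.2 kips.
Base metal shear (0.375 in plate): yield φR_n = 1.0×0.6×50×0.375×7.875 = 88.6 kips; rupture φR_n = 0.75×0.6×65×0.375×7.875 = 86.4 kips; take 86.4 kips (rupture).
Governing: min(75.2, 86.4) = 75.2 kips → weld metal.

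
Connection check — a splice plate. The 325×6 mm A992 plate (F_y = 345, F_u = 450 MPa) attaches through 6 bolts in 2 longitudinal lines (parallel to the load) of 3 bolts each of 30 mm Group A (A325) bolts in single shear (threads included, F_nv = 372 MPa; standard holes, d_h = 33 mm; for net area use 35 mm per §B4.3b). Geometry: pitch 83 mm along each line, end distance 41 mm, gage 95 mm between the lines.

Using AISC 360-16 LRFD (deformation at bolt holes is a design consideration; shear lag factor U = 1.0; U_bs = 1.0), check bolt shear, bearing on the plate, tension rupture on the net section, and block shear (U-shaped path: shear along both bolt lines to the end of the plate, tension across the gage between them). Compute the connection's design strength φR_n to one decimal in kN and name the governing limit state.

411.9 kN (block shear governs)

Bolt shear: A_b = π(30)²/4 = 706.86 mm². φR_n = 0.75 × 372 × 706.86 × 6 × 1 = 1183.3 kN.
Bearing (6 mm plate, F_u = 450 MPa): end bolts L_c = 41 − 33/2 = 24.5, R_n = min(1.2×24.5×6×450, 2.4×30×6×450) = 79.38 kN/bolt; interior L_c = 83 − 33 = 50, R_n = 162 kN/bolt. φR_n = 0.75 × (2×79.38 + 4×162) = 605.1 kN.
Tension rupture (net): A_n = (325 − 2×35)×6 = 1530 mm² (U = 1.0, A_e = A_n). φR_n = 0.75 × 450 × 1530 = 516.4 kN.
Block shear: shear path 2×[41+2×83] = 2×207 mm, A_gv = 2484, A_nv = 2×(207 − 2.5×35)×6 = 1434 mm²; tension across gage: (95 − 1×35)×6 = 360 mm². R_n = min(0.6×450×1434, 0.6×345×2484) + 1.0×450×360 = min(387.18, 514.19) + 162 = 549.18 kN. φR_n = 0.75 × 549.18 = 411.9 kN.
Governing: min(1183.3, 605.1, 516.4, 411.9) = 411.9 kN → block shear.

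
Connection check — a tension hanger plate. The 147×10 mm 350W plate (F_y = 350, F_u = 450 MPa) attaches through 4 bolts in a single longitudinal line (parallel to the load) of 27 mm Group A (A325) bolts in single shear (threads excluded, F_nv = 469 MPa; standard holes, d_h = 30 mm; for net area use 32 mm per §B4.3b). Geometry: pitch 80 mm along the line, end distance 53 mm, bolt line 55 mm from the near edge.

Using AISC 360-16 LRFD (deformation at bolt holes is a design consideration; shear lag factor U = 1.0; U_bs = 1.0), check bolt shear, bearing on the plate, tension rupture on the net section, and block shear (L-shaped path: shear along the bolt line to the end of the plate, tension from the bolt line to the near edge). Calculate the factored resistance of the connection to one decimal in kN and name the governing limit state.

388.1 kN (net-section rupture governs)

Bolt shear: A_b = π(27)²/4 = 572.56 mm². φR_n = 0.75 × 469 × 572.56 × 4 × 1 = 805.6 kN.
Bearing (10 mm plate, F_u = 450 MPa): end bolts L_c = 53 − 30/2 = 38, R_n = min(1.2×38×10×450, 2.4×27×10×450) = 205.2 kN/bolt; interior L_c = 80 − 30 = 50, R_n = 270 kN/bolt. φR_n = 0.75 × (1×205.2 + 3×270) = 761.4 kN.
Tension rupture (net): A_n = (147 − 1×32)×10 = 1150 mm² (U = 1.0, A_e = A_n). φR_n = 0.75 × 450 × 1150 = 388.1 kN.
Block shear: shear path 1×[53+3×80] = 1×293 mm, A_gv = 2930, A_nv = 1×(293 − 3.5×32)×10 = 1810 mm²; tension to near edge: (55 − 0.5×32)×10 = 390 mm². R_n = min(0.6×450×1810, 0.6×350×2930) + 1.0×450×390 = min(488.7, 615.3) + 175.5 = 664.2 kN. φR_n = 0.75 × 664.2 = 498.2 kN.
Governing: min(805.6, 761.4, 388.1, 498.2) = 388.1 kN → net-section rupture.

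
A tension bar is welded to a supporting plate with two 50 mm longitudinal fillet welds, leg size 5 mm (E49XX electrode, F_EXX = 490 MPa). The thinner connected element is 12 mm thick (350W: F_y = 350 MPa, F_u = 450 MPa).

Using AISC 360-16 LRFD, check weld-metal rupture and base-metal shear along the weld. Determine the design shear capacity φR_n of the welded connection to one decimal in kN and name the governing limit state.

77.9 kN (weld metal governs)

Weld metal: throat = 0.707×5 = 3.535 mm, L = 2×50 = 100 mm. φR_n = 0.75 × 0.6 × 490 × 3.535 × 100 = 77.9 kN.
Base metal shear (12 mm plate): yield φR_n = 1.0×0.6×350×12×100 = 252.0 kN; rupture φR_n = 0.75×0.6×450×12×100 = 243.0 kN; take 243.0 kN (rupture).
Governing: min(77.9, 243.0) = 77.9 kN → weld metal.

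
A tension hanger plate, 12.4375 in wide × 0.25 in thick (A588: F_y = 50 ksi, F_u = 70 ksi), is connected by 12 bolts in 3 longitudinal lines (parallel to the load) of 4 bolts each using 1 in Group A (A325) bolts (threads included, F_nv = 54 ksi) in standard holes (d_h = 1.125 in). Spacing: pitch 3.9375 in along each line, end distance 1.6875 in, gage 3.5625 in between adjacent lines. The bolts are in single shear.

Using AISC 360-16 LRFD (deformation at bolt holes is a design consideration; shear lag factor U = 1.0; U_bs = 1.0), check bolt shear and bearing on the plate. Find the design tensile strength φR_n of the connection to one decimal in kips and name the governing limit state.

336.7 kips (bearing governs)

Bolt shear: A_b = π(1)²/4 = 0.7854 in². φR_n = 0.75 × 54 × 0.7854 × 12 × 1 = 381.7 kips.
Bearing (0.25 in plate, F_u = 70 ksi): end bolts L_c = 1.6875 − 1.125/2 = 1.125, R_n = min(1.2×1.125×0.25×70, 2.4×1×0.25×70) = 23.625 kips/bolt; interior L_c = 3.9375 − 1.125 = 2.8125, R_n = 42 kips/bolt. φR_n = 0.75 × (3×23.625 + 9×42) = 336.7 kips.
Governing: min(381.7, 336.7) = 336.7 kips → bearing.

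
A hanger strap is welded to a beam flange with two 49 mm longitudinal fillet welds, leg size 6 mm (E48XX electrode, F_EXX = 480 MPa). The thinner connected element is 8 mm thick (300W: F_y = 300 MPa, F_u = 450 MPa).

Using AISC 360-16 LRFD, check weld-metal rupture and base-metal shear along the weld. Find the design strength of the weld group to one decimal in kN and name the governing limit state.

89.8 kN (weld metal governs)

Weld metal: throat = 0.707×6 = 4.242 mm, L = 2×49 = 98 mm. φR_n = 0.75 × 0.6 × 480 × 4.242 × 98 = 89.8 kN.
Base metal shear (8 mm plate): yield φR_n = 1.0×0.6×300×8×98 = 141.1 kN; rupture φR_n = 0.75×0.6×450×8×98 = 158.8 kN; take 141.1 kN (yield).
Governing: min(89.8, 141.1) = 89.8 kN → weld metal.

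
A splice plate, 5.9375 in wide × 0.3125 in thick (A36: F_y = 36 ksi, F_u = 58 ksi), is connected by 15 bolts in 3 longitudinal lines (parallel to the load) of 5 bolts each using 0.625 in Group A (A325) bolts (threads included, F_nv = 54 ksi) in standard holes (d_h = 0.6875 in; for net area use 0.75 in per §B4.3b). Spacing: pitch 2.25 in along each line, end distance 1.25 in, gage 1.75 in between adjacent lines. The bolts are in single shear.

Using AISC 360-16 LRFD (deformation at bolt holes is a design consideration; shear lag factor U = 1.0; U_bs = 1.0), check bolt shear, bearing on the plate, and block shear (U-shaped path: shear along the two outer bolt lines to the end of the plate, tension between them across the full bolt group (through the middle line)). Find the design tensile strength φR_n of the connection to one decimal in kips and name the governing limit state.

Bolt shear: A_b = π(0.625)²/4 = 0.3068 in². φR_n = 0.75 × 54 × 0.3068 × 15 × 1 = 186.4 kips.
Bearing (0.3125 in plate, F_u = 58 ksi): end bolts L_c = 1.25 − 0.6875/2 = 0.90625, R_n = min(1.2×0.90625×0.3125×58, 2.4×0.625×0.3125×58) = 19.711 kips/bolt; interior L_c = 2.25 − 0.6875 = 1.5625, R_n = 27.188 kips/bolt. φR_n = 0.75 × (3×19.711 + 12×27.188) = 289.0 kips.
Block shear: shear path 2×[1.25+4×2.25] = 2×10.25 in, A_gv = 6.4063, A_nv = 2×(10.25 − 4.5×0.75)×0.3125 = 4.2969 in²; tension across gage: (3.5 − 2×0.75)×0.3125 = 0.625 in². R_n = min(0.6×58×4.2969, 0.6×36×6.4063) + 1.0×58×0.625 = min(149.53, 138.38) + 36.25 = 174.63 kips. φR_n = 0.75 × 174.63 = 131.0 kips.
Governing: min(186.4, 289.0, 131.0) = 131.0 kips → block shear.

131.0 kips (block shear governs)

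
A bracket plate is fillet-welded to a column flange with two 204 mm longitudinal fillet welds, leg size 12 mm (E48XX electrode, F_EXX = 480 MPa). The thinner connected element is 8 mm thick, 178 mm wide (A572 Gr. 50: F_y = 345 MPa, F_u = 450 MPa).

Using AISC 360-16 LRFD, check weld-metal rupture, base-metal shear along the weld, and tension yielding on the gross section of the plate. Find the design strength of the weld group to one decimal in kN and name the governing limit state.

Weld metal: throat = 0.707×12 = 8.484 mm, L = 2×204 = 408 mm. φR_n = 0.75 × 0.6 × 480 × 8.484 × 408 = 747.7 kN.
Base metal shear (8 mm plate): yield φR_n = 1.0×0.6×345×8×408 = 675.6 kN; rupture φR_n = 0.75×0.6×450×8×408 = 661.0 kN; take 661.0 kN (rupture).
Tension yield (gross): A_g = 178×8 = 1424 mm². φR_n = 0.90 × 345 × 1424 = 442.2 kN.
Governing: min(747.7, 661.0, 442.2) = 442.2 kN → gross-section yield.

442.2 kN (gross-section yield governs)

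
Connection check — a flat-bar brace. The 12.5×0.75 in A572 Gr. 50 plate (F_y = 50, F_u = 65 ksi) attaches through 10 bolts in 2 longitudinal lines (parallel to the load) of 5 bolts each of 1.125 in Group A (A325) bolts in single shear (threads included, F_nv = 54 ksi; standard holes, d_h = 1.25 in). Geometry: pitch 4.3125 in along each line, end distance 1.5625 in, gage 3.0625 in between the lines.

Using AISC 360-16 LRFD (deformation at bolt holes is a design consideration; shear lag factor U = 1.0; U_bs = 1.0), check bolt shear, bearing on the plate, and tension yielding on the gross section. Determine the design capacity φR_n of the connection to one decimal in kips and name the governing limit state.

Bolt shear: A_b = π(1.125)²/4 = 0.99402 in². φR_n = 0.75 × 54 × 0.99402 × 10 × 1 = 402.6 kips.
Bearing (0.75 in plate, F_u = 65 ksi): end bolts L_c = 1.5625 − 1.25/2 = 0.9375, R_n = min(1.2×0.9375×0.75×65, 2.4×1.125×0.75×65) = 54.844 kips/bolt; interior L_c = 4.3125 − 1.25 = 3.0625, R_n = 131.63 kips/bolt. φR_n = 0.75 × (2×54.844 + 8×131.63) = 872.0 kips.
Tension yield (gross): A_g = 12.5×0.75 = 9.375 in². φR_n = 0.90 × 50 × 9.375 = 421.9 kips.
Governing: min(402.6, 872.0, 421.9) = 402.6 kips → bolt shear.

402.6 kips (bolt shear governs)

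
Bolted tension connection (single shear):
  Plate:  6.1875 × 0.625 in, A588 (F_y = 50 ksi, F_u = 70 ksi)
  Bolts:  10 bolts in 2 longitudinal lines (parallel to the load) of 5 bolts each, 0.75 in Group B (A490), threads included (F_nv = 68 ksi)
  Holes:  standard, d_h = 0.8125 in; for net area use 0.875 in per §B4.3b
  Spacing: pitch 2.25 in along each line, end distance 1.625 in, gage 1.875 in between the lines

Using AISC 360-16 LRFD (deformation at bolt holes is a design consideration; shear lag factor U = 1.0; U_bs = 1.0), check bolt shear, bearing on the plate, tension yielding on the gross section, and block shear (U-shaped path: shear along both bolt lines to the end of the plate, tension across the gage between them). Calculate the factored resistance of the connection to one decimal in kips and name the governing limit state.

Bolt shear: A_b = π(0.75)²/4 = 0.44179 in². φR_n = 0.75 × 68 × 0.44179 × 10 × 1 = 225.3 kips.
Bearing (0.625 in plate, F_u = 70 ksi): end bolts L_c = 1.625 − 0.8125/2 = 1.21875, R_n = min(1.2×1.21875×0.625×70, 2.4×0.75×0.625×70) = 63.984 kips/bolt; interior L_c = 2.25 − 0.8125 = 1.4375, R_n = 75.469 kips/bolt. φR_n = 0.75 × (2×63.984 + 8×75.469) = 548.8 kips.
Tension yield (gross): A_g = 6.1875×0.625 = 3.8672 in². φR_n = 0.90 × 50 × 3.8672 = 174.0 kips.
Block shear: shear path 2×[1.625+4×2.25] = 2×10.625 in, A_gv = 13.281, A_nv = 2×(10.625 − 4.5×0.875)×0.625 = 8.3594 in²; tension across gage: (1.875 − 1×0.875)×0.625 = 0.625 in². R_n = min(0.6×70×8.3594, 0.6×50×13.281) + 1.0×70×0.625 = min(351.09, 398.43) + 43.75 = 394.84 kips. φR_n = 0.75 × 394.84 = 296.1 kips.
Governing: min(225.3, 548.8, 174.0, 296.1) = 174.0 kips → gross-section yield.

174.0 kips (gross-section yield governs)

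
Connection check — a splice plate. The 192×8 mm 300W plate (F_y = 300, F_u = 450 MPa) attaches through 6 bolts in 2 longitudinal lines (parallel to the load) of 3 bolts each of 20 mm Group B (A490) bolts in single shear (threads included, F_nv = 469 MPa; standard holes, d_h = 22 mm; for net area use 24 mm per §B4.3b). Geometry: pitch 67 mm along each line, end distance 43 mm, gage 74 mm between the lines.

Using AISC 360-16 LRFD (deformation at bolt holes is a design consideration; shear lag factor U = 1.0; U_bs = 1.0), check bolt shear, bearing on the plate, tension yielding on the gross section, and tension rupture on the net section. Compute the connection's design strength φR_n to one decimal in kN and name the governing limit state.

Bolt shear: A_b = π(20)²/4 = 314.16 mm². φR_n = 0.75 × 469 × 314.16 × 6 × 1 = 663.0 kN.
Bearing (8 mm plate, F_u = 450 MPa): end bolts L_c = 43 − 22/2 = 32, R_n = min(1.2×32×8×450, 2.4×20×8×450) = 138.24 kN/bolt; interior L_c = 67 − 22 = 45, R_n = 172.8 kN/bolt. φR_n = 0.75 × (2×138.24 + 4×172.8) = 725.8 kN.
Tension yield (gross): A_g = 192×8 = 1536 mm². φR_n = 0.90 × 300 × 1536 = 414.7 kN.
Tension rupture (net): A_n = (192 − 2×24)×8 = 1152 mm² (U = 1.0, A_e = A_n). φR_n = 0.75 × 450 × 1152 = 388.8 kN.
Governing: min(663.0, 725.8, 414.7, 388.8) = 388.8 kN → net-section rupture.

388.8 kN (net-section rupture governs)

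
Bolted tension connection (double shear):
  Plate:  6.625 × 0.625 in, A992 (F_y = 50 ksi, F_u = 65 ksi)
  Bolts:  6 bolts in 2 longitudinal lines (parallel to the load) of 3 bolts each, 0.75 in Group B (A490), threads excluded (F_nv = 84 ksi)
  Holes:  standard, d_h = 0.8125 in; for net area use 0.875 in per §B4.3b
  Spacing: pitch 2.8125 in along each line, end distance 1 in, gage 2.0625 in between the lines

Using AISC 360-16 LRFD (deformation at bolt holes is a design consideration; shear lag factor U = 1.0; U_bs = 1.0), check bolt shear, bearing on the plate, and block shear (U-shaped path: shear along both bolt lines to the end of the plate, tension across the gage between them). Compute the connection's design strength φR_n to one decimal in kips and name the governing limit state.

Bolt shear: A_b = π(0.75)²/4 = 0.44179 in². φR_n = 0.75 × 84 × 0.44179 × 6 × 2 = 334.0 kips.
Bearing (0.625 in plate, F_u = 65 ksi): end bolts L_c = 1 − 0.8125/2 = 0.59375, R_n = min(1.2×0.59375×0.625×65, 2.4×0.75×0.625×65) = 28.945 kips/bolt; interior L_c = 2.8125 − 0.8125 = 2, R_n = 73.125 kips/bolt. φR_n = 0.75 × (2×28.945 + 4×73.125) = 262.8 kips.
Block shear: shear path 2×[1+2×2.8125] = 2×6.625 in, A_gv = 8.2813, A_nv = 2×(6.625 − 2.5×0.875)×0.625 = 5.5469 in²; tension across gage: (2.0625 − 1×0.875)×0.625 = 0.74219 in². R_n = min(0.6×65×5.5469, 0.6×50×8.2813) + 1.0×65×0.74219 = min(216.33, 248.44) + 48.242 = 264.57 kips. φR_n = 0.75 × 264.57 = 198.4 kips.
Governing: min(334.0, 262.8, 198.4) = 198.4 kips → block shear.

198.4 kips (block shear governs)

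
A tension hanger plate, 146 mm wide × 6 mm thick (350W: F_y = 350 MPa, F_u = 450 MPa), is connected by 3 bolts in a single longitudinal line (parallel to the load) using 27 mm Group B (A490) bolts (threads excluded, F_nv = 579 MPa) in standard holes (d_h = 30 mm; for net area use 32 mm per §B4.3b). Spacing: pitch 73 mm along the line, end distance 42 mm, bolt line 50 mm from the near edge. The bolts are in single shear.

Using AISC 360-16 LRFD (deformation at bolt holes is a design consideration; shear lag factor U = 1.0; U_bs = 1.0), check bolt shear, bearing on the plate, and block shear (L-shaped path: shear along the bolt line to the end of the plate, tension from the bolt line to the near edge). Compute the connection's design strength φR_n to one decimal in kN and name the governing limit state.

Bolt shear: A_b = π(27)²/4 = 572.56 mm². φR_n = 0.75 × 579 × 572.56 × 3 × 1 = 745.9 kN.
Bearing (6 mm plate, F_u = 450 MPa): end bolts L_c = 42 − 30/2 = 27, R_n = min(1.2×27×6×450, 2.4×27×6×450) = 87.48 kN/bolt; interior L_c = 73 − 30 = 43, R_n = 139.32 kN/bolt. φR_n = 0.75 × (1×87.48 + 2×139.32) = 274.6 kN.
Block shear: shear path 1×[42+2×73] = 1×188 mm, A_gv = 1128, A_nv = 1×(188 − 2.5×32)×6 = 648 mm²; tension to near edge: (50 − 0.5×32)×6 = 204 mm². R_n = min(0.6×450×648, 0.6×350×1128) + 1.0×450×204 = min(174.96, 236.88) + 91.8 = 266.76 kN. φR_n = 0.75 × 266.76 = 200.1 kN.
Governing: min(745.9, 274.6, 200.1) = 200.1 kN → block shear.

200.1 kN (block shear governs)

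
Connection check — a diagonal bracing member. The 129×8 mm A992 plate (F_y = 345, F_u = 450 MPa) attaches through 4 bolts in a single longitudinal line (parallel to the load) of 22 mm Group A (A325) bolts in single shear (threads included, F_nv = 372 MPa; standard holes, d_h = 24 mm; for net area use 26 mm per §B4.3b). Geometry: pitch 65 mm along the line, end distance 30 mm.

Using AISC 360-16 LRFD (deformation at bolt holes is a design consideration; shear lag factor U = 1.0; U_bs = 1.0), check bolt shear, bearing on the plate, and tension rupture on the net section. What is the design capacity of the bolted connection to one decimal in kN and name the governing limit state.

278.1 kN (net-section rupture governs)

Bolt shear: A_b = π(22)²/4 = 380.13 mm². φR_n = 0.75 × 372 × 380.13 × 4 × 1 = 424.2 kN.
Bearing (8 mm plate, F_u = 450 MPa): end bolts L_c = 30 − 24/2 = 18, R_n = min(1.2×18×8×450, 2.4×22×8×450) = 77.76 kN/bolt; interior L_c = 65 − 24 = 41, R_n = 177.12 kN/bolt. φR_n = 0.75 × (1×77.76 + 3×177.12) = 456.8 kN.
Tension rupture (net): A_n = (129 − 1×26)×8 = 824 mm² (U = 1.0, A_e = A_n). φR_n = 0.75 × 450 × 824 = 278.1 kN.
Governing: min(424.2, 456.8, 278.1) = 278.1 kN → net-section rupture.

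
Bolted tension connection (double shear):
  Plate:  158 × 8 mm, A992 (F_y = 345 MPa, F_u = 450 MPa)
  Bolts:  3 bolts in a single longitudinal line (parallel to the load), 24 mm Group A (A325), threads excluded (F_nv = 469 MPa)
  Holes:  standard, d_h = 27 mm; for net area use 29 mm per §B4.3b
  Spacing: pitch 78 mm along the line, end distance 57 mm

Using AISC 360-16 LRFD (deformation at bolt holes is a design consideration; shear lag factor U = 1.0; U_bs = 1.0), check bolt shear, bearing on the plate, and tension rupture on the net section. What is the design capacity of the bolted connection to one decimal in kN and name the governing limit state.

Bolt shear: A_b = π(24)²/4 = 452.39 mm². φR_n = 0.75 × 469 × 452.39 × 3 × 2 = 954.8 kN.
Bearing (8 mm plate, F_u = 450 MPa): end bolts L_c = 57 − 27/2 = 43.5, R_n = min(1.2×43.5×8×450, 2.4×24×8×450) = 187.92 kN/bolt; interior L_c = 78 − 27 = 51, R_n = 207.36 kN/bolt. φR_n = 0.75 × (1×187.92 + 2×207.36) = 452.0 kN.
Tension rupture (net): A_n = (158 − 1×29)×8 = 1032 mm² (U = 1.0, A_e = A_n). φR_n = 0.75 × 450 × 1032 = 348.3 kN.
Governing: min(954.8, 452.0, 348.3) = 348.3 kN → net-section rupture.

348.3 kN (net-section rupture governs)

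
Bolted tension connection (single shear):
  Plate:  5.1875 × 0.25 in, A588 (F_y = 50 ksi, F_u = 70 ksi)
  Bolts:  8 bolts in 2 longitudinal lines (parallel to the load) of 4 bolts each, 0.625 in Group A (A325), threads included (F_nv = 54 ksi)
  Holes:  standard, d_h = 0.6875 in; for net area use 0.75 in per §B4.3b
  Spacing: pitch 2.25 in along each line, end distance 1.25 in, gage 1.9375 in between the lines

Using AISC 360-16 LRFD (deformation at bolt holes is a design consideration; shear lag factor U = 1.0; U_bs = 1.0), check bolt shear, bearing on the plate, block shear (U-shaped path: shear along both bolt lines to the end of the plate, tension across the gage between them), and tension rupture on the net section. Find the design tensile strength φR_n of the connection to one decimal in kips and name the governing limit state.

48.4 kips (net-section rupture governs)

Bolt shear: A_b = π(0.625)²/4 = 0.3068 in². φR_n = 0.75 × 54 × 0.3068 × 8 × 1 = 99.4 kips.
Bearing (0.25 in plate, F_u = 70 ksi): end bolts L_c = 1.25 − 0.6875/2 = 0.90625, R_n = min(1.2×0.90625×0.25×70, 2.4×0.625×0.25×70) = 19.031 kips/bolt; interior L_c = 2.25 − 0.6875 = 1.5625, R_n = 26.25 kips/bolt. φR_n = 0.75 × (2×19.031 + 6×26.25) = 146.7 kips.
Block shear: shear path 2×[1.25+3×2.25] = 2×8 in, A_gv = 4, A_nv = 2×(8 − 3.5×0.75)×0.25 = 2.6875 in²; tension across gage: (1.9375 − 1×0.75)×0.25 = 0.29688 in². R_n = min(0.6×70×2.6875, 0.6×50×4) + 1.0×70×0.29688 = min(112.88, 120) + 20.782 = 133.66 kips. φR_n = 0.75 × 133.66 = 100.2 kips.
Tension rupture (net): A_n = (5.1875 − 2×0.75)×0.25 = 0.92188 in² (U = 1.0, A_e = A_n). φR_n = 0.75 × 70 × 0.92188 = 48.4 kips.
Governing: min(99.4, 146.7, 100.2, 48.4) = 48.4 kips → net-section rupture.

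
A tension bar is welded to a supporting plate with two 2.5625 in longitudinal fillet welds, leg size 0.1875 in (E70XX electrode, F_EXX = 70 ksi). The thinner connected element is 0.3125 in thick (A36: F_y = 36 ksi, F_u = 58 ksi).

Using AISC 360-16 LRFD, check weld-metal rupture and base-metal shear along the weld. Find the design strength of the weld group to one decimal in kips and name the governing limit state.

Weld metal: throat = 0.707×0.1875 = 0.13256 in, L = 2×2.5625 = 5.125 in. φR_n = 0.75 × 0.6 × 70 × 0.13256 × 5.125 = 21.4 kips.
Base metal shear (0.3125 in plate): yield φR_n = 1.0×0.6×36×0.3125×5.125 = 34.6 kips; rupture φR_n = 0.75×0.6×58×0.3125×5.125 = 41.8 kips; take 34.6 kips (yield).
Governing: min(21.4, 34.6) = 21.4 kips → weld metal.

21.4 kips (weld metal governs)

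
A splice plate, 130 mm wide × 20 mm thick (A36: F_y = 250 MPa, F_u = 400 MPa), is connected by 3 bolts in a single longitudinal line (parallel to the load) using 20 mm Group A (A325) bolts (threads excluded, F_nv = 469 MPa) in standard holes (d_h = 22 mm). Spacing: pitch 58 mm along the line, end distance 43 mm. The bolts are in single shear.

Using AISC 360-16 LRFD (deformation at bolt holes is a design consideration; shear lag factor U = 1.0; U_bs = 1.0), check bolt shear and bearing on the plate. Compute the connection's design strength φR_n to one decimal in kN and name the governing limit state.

Bolt shear: A_b = π(20)²/4 = 314.16 mm². φR_n = 0.75 × 469 × 314.16 × 3 × 1 = 331.5 kN.
Bearing (20 mm plate, F_u = 400 MPa): end bolts L_c = 43 − 22/2 = 32, R_n = min(1.2×32×20×400, 2.4×20×20×400) = 307.2 kN/bolt; interior L_c = 58 − 22 = 36, R_n = 345.6 kN/bolt. φR_n = 0.75 × (1×307.2 + 2×345.6) = 748.8 kN.
Governing: min(331.5, 748.8) = 331.5 kN → bolt shear.

331.5 kN (bolt shear governs)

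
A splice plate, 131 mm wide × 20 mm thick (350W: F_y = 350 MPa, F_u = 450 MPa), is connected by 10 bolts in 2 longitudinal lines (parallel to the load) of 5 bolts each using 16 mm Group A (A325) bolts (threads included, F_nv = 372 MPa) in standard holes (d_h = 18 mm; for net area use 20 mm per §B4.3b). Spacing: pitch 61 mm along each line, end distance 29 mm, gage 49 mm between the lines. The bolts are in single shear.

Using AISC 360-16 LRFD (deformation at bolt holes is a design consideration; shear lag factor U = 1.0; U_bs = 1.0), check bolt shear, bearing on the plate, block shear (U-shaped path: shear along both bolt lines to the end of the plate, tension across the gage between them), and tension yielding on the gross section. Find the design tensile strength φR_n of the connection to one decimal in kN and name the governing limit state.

561.0 kN (bolt shear governs)

Bolt shear: A_b = π(16)²/4 = 201.06 mm². φR_n = 0.75 × 372 × 201.06 × 10 × 1 = 561.0 kN.
Bearing (20 mm plate, F_u = 450 MPa): end bolts L_c = 29 − 18/2 = 20, R_n = min(1.2×20×20×450, 2.4×16×20×450) = 216 kN/bolt; interior L_c = 61 − 18 = 43, R_n = 345.6 kN/bolt. φR_n = 0.75 × (2×216 + 8×345.6) = 2397.6 kN.
Block shear: shear path 2×[29+4×61] = 2×273 mm, A_gv = 10920, A_nv = 2×(273 − 4.5×20)×20 = 7320 mm²; tension across gage: (49 − 1×20)×20 = 580 mm². R_n = min(0.6×450×7320, 0.6×350×10920) + 1.0×450×580 = min(1976.4, 2293.2) + 261 = 2237.4 kN. φR_n = 0.75 × 2237.4 = 1678.1 kN.
Tension yield (gross): A_g = 131×20 = 2620 mm². φR_n = 0.90 × 350 × 2620 = 825.3 kN.
Governing: min(561.0, 2397.6, 1678.1, 825.3) = 561.0 kN → bolt shear.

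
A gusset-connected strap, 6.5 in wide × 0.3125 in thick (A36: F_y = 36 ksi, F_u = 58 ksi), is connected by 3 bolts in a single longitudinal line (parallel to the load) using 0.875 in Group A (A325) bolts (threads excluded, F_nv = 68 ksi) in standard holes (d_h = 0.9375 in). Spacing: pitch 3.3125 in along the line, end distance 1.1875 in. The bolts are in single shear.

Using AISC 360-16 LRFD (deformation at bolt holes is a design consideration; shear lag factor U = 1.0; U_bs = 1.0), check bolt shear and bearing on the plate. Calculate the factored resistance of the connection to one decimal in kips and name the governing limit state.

68.8 kips (bearing governs)

Bolt shear: A_b = π(0.875)²/4 = 0.60132 in². φR_n = 0.75 × 68 × 0.60132 × 3 × 1 = 92.0 kips.
Bearing (0.3125 in plate, F_u = 58 ksi): end bolts L_c = 1.1875 − 0.9375/2 = 0.71875, R_n = min(1.2×0.71875×0.3125×58, 2.4×0.875×0.3125×58) = 15.633 kips/bolt; interior L_c = 3.3125 − 0.9375 = 2.375, R_n = 38.063 kips/bolt. φR_n = 0.75 × (1×15.633 + 2×38.063) = 68.8 kips.
Governing: min(92.0, 68.8) = 68.8 kips → bearing.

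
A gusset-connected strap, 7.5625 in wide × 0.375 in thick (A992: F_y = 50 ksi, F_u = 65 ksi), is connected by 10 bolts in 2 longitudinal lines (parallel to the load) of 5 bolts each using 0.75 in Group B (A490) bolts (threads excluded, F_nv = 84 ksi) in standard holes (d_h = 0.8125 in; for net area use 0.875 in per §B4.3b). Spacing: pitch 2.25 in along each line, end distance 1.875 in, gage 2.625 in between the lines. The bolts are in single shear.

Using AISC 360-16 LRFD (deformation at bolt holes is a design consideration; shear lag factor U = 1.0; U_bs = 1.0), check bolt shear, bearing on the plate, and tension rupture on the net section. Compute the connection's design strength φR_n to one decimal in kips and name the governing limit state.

Bolt shear: A_b = π(0.75)²/4 = 0.44179 in². φR_n = 0.75 × 84 × 0.44179 × 10 × 1 = 278.3 kips.
Bearing (0.375 in plate, F_u = 65 ksi): end bolts L_c = 1.875 − 0.8125/2 = 1.46875, R_n = min(1.2×1.46875×0.375×65, 2.4×0.75×0.375×65) = 42.961 kips/bolt; interior L_c = 2.25 − 0.8125 = 1.4375, R_n = 42.047 kips/bolt. φR_n = 0.75 × (2×42.961 + 8×42.047) = 316.7 kips.
Tension rupture (net): A_n = (7.5625 − 2×0.875)×0.375 = 2.1797 in² (U = 1.0, A_e = A_n). φR_n = 0.75 × 65 × 2.1797 = 106.3 kips.
Governing: min(278.3, 316.7, 106.3) = 106.3 kips → net-section rupture.

106.3 kips (net-section rupture governs)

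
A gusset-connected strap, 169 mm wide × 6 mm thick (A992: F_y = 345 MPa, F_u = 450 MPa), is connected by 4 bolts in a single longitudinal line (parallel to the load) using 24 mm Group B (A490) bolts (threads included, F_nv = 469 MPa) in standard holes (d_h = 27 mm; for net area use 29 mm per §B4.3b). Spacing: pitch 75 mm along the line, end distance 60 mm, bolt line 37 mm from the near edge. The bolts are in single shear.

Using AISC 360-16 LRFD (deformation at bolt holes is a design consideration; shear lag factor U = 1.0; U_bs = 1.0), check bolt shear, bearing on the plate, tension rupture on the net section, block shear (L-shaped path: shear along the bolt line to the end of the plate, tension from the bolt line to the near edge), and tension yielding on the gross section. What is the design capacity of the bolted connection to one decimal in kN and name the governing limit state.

Bolt shear: A_b = π(24)²/4 = 452.39 mm². φR_n = 0.75 × 469 × 452.39 × 4 × 1 = 636.5 kN.
Bearing (6 mm plate, F_u = 450 MPa): end bolts L_c = 60 − 27/2 = 46.5, R_n = min(1.2×46.5×6×450, 2.4×24×6×450) = 150.66 kN/bolt; interior L_c = 75 − 27 = 48, R_n = 155.52 kN/bolt. φR_n = 0.75 × (1×150.66 + 3×155.52) = 462.9 kN.
Tension rupture (net): A_n = (169 − 1×29)×6 = 840 mm² (U = 1.0, A_e = A_n). φR_n = 0.75 × 450 × 840 = 283.5 kN.
Block shear: shear path 1×[60+3×75] = 1×285 mm, A_gv = 1710, A_nv = 1×(285 − 3.5×29)×6 = 1101 mm²; tension to near edge: (37 − 0.5×29)×6 = 135 mm². R_n = min(0.6×450×1101, 0.6×345×1710) + 1.0×450×135 = min(297.27, 353.97) + 60.75 = 358.02 kN. φR_n = 0.75 × 358.02 = 268.5 kN.
Tension yield (gross): A_g = 169×6 = 1014 mm². φR_n = 0.90 × 345 × 1014 = 314.8 kN.
Governing: min(636.5, 462.9, 283.5, 268.5, 314.8) = 268.5 kN → block shear.

268.5 kN (block shear governs)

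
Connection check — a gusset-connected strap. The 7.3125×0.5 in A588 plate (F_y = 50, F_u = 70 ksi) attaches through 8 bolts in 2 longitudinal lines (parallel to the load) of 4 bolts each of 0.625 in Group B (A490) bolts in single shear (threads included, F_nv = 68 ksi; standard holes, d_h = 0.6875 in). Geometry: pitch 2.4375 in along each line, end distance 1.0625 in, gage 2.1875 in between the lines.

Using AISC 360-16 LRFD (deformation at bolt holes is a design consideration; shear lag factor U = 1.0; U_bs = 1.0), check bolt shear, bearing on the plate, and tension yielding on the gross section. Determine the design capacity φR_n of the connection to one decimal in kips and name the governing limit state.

Bolt shear: A_b = π(0.625)²/4 = 0.3068 in². φR_n = 0.75 × 68 × 0.3068 × 8 × 1 = 125.2 kips.
Bearing (0.5 in plate, F_u = 70 ksi): end bolts L_c = 1.0625 − 0.6875/2 = 0.71875, R_n = min(1.2×0.71875×0.5×70, 2.4×0.625×0.5×70) = 30.188 kips/bolt; interior L_c = 2.4375 − 0.6875 = 1.75, R_n = 52.5 kips/bolt. φR_n = 0.75 × (2×30.188 + 6×52.5) = 281.5 kips.
Tension yield (gross): A_g = 7.3125×0.5 = 3.6563 in². φR_n = 0.90 × 50 × 3.6563 = 164.5 kips.
Governing: min(125.2, 281.5, 164.5) = 125.2 kips → bolt shear.

125.2 kips (bolt shear governs)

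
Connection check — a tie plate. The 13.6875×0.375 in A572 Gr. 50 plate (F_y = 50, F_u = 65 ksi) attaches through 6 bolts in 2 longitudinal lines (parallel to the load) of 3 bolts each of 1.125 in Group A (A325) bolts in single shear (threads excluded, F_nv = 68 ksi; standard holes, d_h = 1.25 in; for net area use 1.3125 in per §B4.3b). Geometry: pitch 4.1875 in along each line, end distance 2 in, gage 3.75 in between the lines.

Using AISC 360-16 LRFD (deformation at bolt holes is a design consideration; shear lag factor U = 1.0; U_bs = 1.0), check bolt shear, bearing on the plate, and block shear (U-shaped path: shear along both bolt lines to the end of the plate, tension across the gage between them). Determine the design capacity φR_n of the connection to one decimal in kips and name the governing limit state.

200.2 kips (block shear governs)

Bolt shear: A_b = π(1.125)²/4 = 0.99402 in². φR_n = 0.75 × 68 × 0.99402 × 6 × 1 = 304.2 kips.
Bearing (0.375 in plate, F_u = 65 ksi): end bolts L_c = 2 − 1.25/2 = 1.375, R_n = min(1.2×1.375×0.375×65, 2.4×1.125×0.375×65) = 40.219 kips/bolt; interior L_c = 4.1875 − 1.25 = 2.9375, R_n = 65.813 kips/bolt. φR_n = 0.75 × (2×40.219 + 4×65.813) = 257.8 kips.
Block shear: shear path 2×[2+2×4.1875] = 2×10.375 in, A_gv = 7.7813, A_nv = 2×(10.375 − 2.5×1.3125)×0.375 = 5.3203 in²; tension across gage: (3.75 − 1×1.3125)×0.375 = 0.91406 in². R_n = min(0.6×65×5.3203, 0.6×50×7.7813) + 1.0×65×0.91406 = min(207.49, 233.44) + 59.414 = 266.9 kips. φR_n = 0.75 × 266.9 = 200.2 kips.
Governing: min(304.2, 257.8, 200.2) = 200.2 kips → block shear.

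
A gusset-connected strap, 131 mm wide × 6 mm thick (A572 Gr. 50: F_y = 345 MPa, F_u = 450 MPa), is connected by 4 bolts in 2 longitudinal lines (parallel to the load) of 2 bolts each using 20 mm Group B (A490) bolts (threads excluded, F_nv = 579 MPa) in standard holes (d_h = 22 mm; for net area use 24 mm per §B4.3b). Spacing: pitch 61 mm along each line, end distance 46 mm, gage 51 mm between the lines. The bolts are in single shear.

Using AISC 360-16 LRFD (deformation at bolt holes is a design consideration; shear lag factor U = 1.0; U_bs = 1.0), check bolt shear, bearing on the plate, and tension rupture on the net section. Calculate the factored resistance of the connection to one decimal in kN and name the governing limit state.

168.1 kN (net-section rupture governs)

Bolt shear: A_b = π(20)²/4 = 314.16 mm². φR_n = 0.75 × 579 × 314.16 × 4 × 1 = 545.7 kN.
Bearing (6 mm plate, F_u = 450 MPa): end bolts L_c = 46 − 22/2 = 35, R_n = min(1.2×35×6×450, 2.4×20×6×450) = 113.4 kN/bolt; interior L_c = 61 − 22 = 39, R_n = 126.36 kN/bolt. φR_n = 0.75 × (2×113.4 + 2×126.36) = 359.6 kN.
Tension rupture (net): A_n = (131 − 2×24)×6 = 498 mm² (U = 1.0, A_e = A_n). φR_n = 0.75 × 450 × 498 = 168.1 kN.
Governing: min(545.7, 359.6, 168.1) = 168.1 kN → net-section rupture.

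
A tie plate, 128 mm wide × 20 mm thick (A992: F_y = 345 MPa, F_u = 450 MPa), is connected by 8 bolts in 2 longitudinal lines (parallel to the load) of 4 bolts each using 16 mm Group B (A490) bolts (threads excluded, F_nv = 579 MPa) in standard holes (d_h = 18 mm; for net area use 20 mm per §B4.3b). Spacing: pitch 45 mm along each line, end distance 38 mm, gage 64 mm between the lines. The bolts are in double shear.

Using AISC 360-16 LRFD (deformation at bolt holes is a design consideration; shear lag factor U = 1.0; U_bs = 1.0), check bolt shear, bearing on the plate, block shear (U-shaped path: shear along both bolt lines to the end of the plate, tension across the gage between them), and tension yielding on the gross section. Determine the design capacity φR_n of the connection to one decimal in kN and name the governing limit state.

794.9 kN (gross-section yield governs)

Bolt shear: A_b = π(16)²/4 = 201.06 mm². φR_n = 0.75 × 579 × 201.06 × 8 × 2 = 1397.0 kN.
Bearing (20 mm plate, F_u = 450 MPa): end bolts L_c = 38 − 18/2 = 29, R_n = min(1.2×29×20×450, 2.4×16×20×450) = 313.2 kN/bolt; interior L_c = 45 − 18 = 27, R_n = 291.6 kN/bolt. φR_n = 0.75 × (2×313.2 + 6×291.6) = 1782.0 kN.
Block shear: shear path 2×[38+3×45] = 2×173 mm, A_gv = 6920, A_nv = 2×(173 − 3.5×20)×20 = 4120 mm²; tension across gage: (64 − 1×20)×20 = 880 mm². R_n = min(0.6×450×4120, 0.6×345×6920) + 1.0×450×880 = min(1112.4, 1432.4) + 396 = 1508.4 kN. φR_n = 0.75 × 1508.4 = 1131.3 kN.
Tension yield (gross): A_g = 128×20 = 2560 mm². φR_n = 0.90 × 345 × 2560 = 794.9 kN.
Governing: min(1397.0, 1782.0, 1131.3, 794.9) = 794.9 kN → gross-section yield.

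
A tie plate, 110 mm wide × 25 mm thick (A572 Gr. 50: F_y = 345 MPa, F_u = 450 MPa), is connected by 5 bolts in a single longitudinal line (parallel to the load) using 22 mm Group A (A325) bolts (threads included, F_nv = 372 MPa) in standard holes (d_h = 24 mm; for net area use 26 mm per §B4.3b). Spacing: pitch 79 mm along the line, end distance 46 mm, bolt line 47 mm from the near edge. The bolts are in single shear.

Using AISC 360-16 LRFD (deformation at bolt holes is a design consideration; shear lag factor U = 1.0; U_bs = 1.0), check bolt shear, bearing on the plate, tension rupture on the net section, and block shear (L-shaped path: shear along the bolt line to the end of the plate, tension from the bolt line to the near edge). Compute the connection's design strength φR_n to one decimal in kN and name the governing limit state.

Bolt shear: A_b = π(22)²/4 = 380.13 mm². φR_n = 0.75 × 372 × 380.13 × 5 × 1 = 530.3 kN.
Bearing (25 mm plate, F_u = 450 MPa): end bolts L_c = 46 − 24/2 = 34, R_n = min(1.2×34×25×450, 2.4×22×25×450) = 459 kN/bolt; interior L_c = 79 − 24 = 55, R_n = 594 kN/bolt. φR_n = 0.75 × (1×459 + 4×594) = 2126.3 kN.
Tension rupture (net): A_n = (110 − 1×26)×25 = 2100 mm² (U = 1.0, A_e = A_n). φR_n = 0.75 × 450 × 2100 = 708.8 kN.
Block shear: shear path 1×[46+4×79] = 1×362 mm, A_gv = 9050, A_nv = 1×(362 − 4.5×26)×25 = 6125 mm²; tension to near edge: (47 − 0.5×26)×25 = 850 mm². R_n = min(0.6×450×6125, 0.6×345×9050) + 1.0×450×850 = min(1653.8, 1873.4) + 382.5 = 2036.3 kN. φR_n = 0.75 × 2036.3 = 1527.2 kN.
Governing: min(530.3, 2126.3, 708.8, 1527.2) = 530.3 kN → bolt shear.

530.3 kN (bolt shear governs)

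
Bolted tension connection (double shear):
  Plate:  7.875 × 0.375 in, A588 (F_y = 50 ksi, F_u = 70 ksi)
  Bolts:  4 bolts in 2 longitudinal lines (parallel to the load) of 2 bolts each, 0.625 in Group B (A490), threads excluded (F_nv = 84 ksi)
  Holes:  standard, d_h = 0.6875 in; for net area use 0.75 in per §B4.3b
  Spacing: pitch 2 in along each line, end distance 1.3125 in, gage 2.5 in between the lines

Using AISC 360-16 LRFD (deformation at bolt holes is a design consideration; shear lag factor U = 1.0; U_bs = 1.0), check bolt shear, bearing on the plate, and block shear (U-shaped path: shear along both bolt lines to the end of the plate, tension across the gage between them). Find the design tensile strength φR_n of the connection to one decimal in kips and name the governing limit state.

86.1 kips (block shear governs)

Bolt shear: A_b = π(0.625)²/4 = 0.3068 in². φR_n = 0.75 × 84 × 0.3068 × 4 × 2 = 154.6 kips.
Bearing (0.375 in plate, F_u = 70 ksi): end bolts L_c = 1.3125 − 0.6875/2 = 0.96875, R_n = min(1.2×0.96875×0.375×70, 2.4×0.625×0.375×70) = 30.516 kips/bolt; interior L_c = 2 − 0.6875 = 1.3125, R_n = 39.375 kips/bolt. φR_n = 0.75 × (2×30.516 + 2×39.375) = 104.8 kips.
Block shear: shear path 2×[1.3125+1×2] = 2×3.3125 in, A_gv = 2.4844, A_nv = 2×(3.3125 − 1.5×0.75)×0.375 = 1.6406 in²; tension across gage: (2.5 − 1×0.75)×0.375 = 0.65625 in². R_n = min(0.6×70×1.6406, 0.6×50×2.4844) + 1.0×70×0.65625 = min(68.905, 74.532) + 45.938 = 114.84 kips. φR_n = 0.75 × 114.84 = 86.1 kips.
Governing: min(154.6, 104.8, 86.1) = 86.1 kips → block shear.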